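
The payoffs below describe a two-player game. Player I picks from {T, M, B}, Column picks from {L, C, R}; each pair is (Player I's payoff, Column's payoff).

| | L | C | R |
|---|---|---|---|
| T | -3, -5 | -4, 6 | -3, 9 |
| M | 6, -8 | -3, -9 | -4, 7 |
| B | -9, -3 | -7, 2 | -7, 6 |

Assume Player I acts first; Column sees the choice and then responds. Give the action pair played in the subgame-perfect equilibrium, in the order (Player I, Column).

(T, R)

Column best-responds to each possible Player I move:
- T → Column plays R (best of -5, 6, 9); Player I gets -3.
- M → Column plays R (best of -8, -9, 7); Player I gets -4.
- B → Column plays R (best of -3, 2, 6); Player I gets -7.
Player I's induced payoffs are -3, -4, -7, so Player I commits to T. Subgame-perfect outcome: (T, R) with payoffs (-3, 9).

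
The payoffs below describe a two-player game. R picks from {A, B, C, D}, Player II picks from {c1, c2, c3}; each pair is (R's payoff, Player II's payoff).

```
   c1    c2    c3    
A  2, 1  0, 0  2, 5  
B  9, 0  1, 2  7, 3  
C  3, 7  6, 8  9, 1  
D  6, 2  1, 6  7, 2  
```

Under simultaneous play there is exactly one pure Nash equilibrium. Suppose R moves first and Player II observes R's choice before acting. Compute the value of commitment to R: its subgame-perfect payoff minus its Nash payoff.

1

Solve by backward induction (R leads).
- A → Player II plays c3 (best of 1, 0, 5); R gets 2.
- B → Player II plays c3 (best of 0, 2, 3); R gets 7.
- C → Player II plays c2 (best of 7, 8, 1); R gets 6.
- D → Player II plays c2 (best of 2, 6, 2); R gets 1.
R's induced payoffs are 2, 7, 6, 1, so R commits to B. Subgame-perfect outcome: (B, c3) with payoffs (7, 3).
For the simultaneous game, intersect best replies.
R's best replies: c1→B; c2→C; c3→C.
Player II's best replies: A→c3; B→c3; C→c2; D→c2.
The unique mutual best reply is (C, c2), giving (6, 8).
R's commitment gain: 7 − 6 = 1.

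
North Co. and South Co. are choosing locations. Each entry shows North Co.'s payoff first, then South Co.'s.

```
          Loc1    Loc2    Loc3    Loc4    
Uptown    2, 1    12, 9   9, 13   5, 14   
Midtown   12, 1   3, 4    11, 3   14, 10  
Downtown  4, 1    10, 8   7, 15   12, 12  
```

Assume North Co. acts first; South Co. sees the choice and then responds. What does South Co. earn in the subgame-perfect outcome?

Solve by backward induction (North Co. leads).
- Uptown: South Co. compares 1, 9, 13, 14 and picks Loc4; North Co. would get 5.
- Midtown: South Co. compares 1, 4, 3, 10 and picks Loc4; North Co. would get 14.
- Downtown: South Co. compares 1, 8, 15, 12 and picks Loc3; North Co. would get 7.
Maximizing over 5, 14, 7, North Co. chooses Midtown. Subgame-perfect outcome: (Midtown, Loc4) with payoffs (14, 10).

10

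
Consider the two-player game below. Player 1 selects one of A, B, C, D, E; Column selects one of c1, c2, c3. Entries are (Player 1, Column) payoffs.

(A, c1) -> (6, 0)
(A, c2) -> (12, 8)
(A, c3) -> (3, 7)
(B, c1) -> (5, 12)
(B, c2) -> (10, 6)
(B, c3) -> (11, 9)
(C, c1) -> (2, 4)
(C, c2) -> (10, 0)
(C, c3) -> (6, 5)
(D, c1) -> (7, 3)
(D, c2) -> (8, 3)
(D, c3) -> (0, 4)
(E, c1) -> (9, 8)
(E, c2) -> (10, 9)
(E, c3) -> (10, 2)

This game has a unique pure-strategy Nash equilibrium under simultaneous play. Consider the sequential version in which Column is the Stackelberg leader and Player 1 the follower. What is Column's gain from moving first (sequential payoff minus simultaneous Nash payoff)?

Solve by backward induction (Column leads).
- c1 → Player 1 plays E (best of 6, 5, 2, 7, 9); Column gets 8.
- c2 → Player 1 plays A (best of 12, 10, 10, 8, 10); Column gets 8.
- c3 → Player 1 plays B (best of 3, 11, 6, 0, 10); Column gets 9.
Maximizing over 8, 8, 9, Column chooses c3. Subgame-perfect outcome: (B, c3) with payoffs (11, 9).
Under simultaneous play:
Player 1's best replies: c1→E; c2→A; c3→B.
Column's best replies: A→c2; B→c1; C→c3; D→c3; E→c2.
The unique mutual best reply is (A, c2), giving (12, 8).
Column's commitment gain: 9 − 8 = 1.

1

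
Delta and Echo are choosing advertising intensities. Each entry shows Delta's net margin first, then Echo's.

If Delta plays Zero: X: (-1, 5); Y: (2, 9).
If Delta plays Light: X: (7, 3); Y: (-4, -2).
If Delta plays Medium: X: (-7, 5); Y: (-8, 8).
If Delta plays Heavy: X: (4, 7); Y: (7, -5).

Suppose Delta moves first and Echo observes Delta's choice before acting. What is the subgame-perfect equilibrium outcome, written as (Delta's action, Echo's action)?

Echo best-responds to each possible Delta move:
- Zero → Echo plays Y (best of 5, 9); Delta gets 2.
- Light → Echo plays X (best of 3, -2); Delta gets 7.
- Medium → Echo plays Y (best of 5, 8); Delta gets -8.
- Heavy → Echo plays X (best of 7, -5); Delta gets 4.
Maximizing over 2, 7, -8, 4, Delta chooses Light. Subgame-perfect outcome: (Light, X) with payoffs (7, 3).

(Light, X)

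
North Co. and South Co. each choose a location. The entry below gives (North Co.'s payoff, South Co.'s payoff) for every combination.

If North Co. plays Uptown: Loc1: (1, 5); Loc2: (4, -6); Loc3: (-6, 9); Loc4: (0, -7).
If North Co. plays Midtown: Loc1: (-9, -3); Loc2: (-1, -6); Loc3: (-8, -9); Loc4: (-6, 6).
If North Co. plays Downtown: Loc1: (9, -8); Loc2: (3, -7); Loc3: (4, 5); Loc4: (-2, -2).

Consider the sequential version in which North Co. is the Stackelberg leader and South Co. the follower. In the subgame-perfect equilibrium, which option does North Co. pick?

Downtown

Backward induction with North Co. moving first.
- Uptown → South Co. plays Loc3 (best of 5, -6, 9, -7); North Co. gets -6.
- Midtown → South Co. plays Loc4 (best of -3, -6, -9, 6); North Co. gets -6.
- Downtown → South Co. plays Loc3 (best of -8, -7, 5, -2); North Co. gets 4.
Maximizing over -6, -6, 4, North Co. chooses Downtown. Subgame-perfect outcome: (Downtown, Loc3) with payoffs (4, 5).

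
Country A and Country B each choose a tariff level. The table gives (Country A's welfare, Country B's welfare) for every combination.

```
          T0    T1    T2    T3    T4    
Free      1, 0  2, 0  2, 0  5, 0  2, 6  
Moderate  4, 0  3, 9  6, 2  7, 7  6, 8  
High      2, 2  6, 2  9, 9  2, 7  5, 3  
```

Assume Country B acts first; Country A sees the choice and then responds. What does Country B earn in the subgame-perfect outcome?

Backward induction with Country B moving first.
- T0 → Country A plays Moderate (best of 1, 4, 2); Country B gets 0.
- T1 → Country A plays High (best of 2, 3, 6); Country B gets 2.
- T2 → Country A plays High (best of 2, 6, 9); Country B gets 9.
- T3 → Country A plays Moderate (best of 5, 7, 2); Country B gets 7.
- T4 → Country A plays Moderate (best of 2, 6, 5); Country B gets 8.
Among 0, 2, 9, 7, 8, the best is 9 at T2. Subgame-perfect outcome: (High, T2) with payoffs (9, 9).

9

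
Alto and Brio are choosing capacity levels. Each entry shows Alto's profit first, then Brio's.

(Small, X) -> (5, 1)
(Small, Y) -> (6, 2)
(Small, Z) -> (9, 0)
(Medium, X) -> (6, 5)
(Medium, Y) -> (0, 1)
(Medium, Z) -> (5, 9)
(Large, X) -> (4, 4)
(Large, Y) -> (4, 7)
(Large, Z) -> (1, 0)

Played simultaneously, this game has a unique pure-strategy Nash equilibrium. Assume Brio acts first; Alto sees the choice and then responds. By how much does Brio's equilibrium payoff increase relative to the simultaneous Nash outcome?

3

Work backward from Alto's decision.
- X → Alto plays Medium (best of 5, 6, 4); Brio gets 5.
- Y → Alto plays Small (best of 6, 0, 4); Brio gets 2.
- Z → Alto plays Small (best of 9, 5, 1); Brio gets 0.
Maximizing over 5, 2, 0, Brio chooses X. Subgame-perfect outcome: (Medium, X) with payoffs (6, 5).
For the simultaneous game, intersect best replies.
Alto's best replies: X→Medium; Y→Small; Z→Small.
Brio's best replies: Small→Y; Medium→Z; Large→Y.
Only (Small, Y) has each player best-responding; Nash payoffs (6, 2).
Brio's commitment gain: 5 − 2 = 3.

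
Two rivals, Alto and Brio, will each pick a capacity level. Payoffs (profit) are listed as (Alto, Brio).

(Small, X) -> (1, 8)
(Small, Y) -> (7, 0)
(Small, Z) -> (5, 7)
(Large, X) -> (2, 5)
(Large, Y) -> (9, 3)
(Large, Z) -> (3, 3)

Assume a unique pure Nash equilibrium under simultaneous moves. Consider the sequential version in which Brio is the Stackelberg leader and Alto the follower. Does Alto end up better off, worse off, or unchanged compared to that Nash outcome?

Solve by backward induction (Brio leads).
- X: Alto compares 1, 2 and picks Large; Brio would get 5.
- Y: Alto compares 7, 9 and picks Large; Brio would get 3.
- Z: Alto compares 5, 3 and picks Small; Brio would get 7.
Brio's induced payoffs are 5, 3, 7, so Brio commits to Z. Subgame-perfect outcome: (Small, Z) with payoffs (5, 7).
For the simultaneous game, intersect best replies.
Alto's best replies: X→Large; Y→Large; Z→Small.
Brio's best replies: Small→X; Large→X.
The unique mutual best reply is (Large, X), giving (2, 5).
Alto earns 5 sequentially versus 2 at the Nash outcome: better off.

better off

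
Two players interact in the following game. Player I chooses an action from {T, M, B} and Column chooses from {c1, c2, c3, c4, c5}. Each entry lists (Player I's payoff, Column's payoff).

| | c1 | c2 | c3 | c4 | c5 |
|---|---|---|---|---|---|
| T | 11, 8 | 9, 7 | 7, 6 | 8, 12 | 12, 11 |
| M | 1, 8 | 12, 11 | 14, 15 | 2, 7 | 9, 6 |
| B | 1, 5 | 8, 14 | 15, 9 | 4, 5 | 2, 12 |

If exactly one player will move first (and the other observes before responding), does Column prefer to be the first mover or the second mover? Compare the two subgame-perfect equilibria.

second

If Player I leads: Column's best replies are T→c4, M→c3, B→c2; Player I's induced payoffs 8, 14, 8; outcome (M, c3), payoffs (14, 15).
If Column leads: Player I's best replies are c1→T, c2→M, c3→B, c4→T, c5→T; Column's induced payoffs 8, 11, 9, 12, 11; outcome (T, c4), payoffs (8, 12).
Column gets 12 moving first and 15 moving second, so Column prefers to move second.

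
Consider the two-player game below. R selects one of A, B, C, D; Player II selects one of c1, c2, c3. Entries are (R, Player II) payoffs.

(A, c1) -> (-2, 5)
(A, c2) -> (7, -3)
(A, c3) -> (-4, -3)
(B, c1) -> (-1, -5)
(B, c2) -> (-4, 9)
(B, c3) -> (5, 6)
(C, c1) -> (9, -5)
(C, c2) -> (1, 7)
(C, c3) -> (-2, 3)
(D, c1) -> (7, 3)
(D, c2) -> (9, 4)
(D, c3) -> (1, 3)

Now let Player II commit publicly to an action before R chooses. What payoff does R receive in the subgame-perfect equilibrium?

5

Backward induction with Player II moving first.
- c1 → R plays C (best of -2, -1, 9, 7); Player II gets -5.
- c2 → R plays D (best of 7, -4, 1, 9); Player II gets 4.
- c3 → R plays B (best of -4, 5, -2, 1); Player II gets 6.
Player II's induced payoffs are -5, 4, 6, so Player II commits to c3. Subgame-perfect outcome: (B, c3) with payoffs (5, 6).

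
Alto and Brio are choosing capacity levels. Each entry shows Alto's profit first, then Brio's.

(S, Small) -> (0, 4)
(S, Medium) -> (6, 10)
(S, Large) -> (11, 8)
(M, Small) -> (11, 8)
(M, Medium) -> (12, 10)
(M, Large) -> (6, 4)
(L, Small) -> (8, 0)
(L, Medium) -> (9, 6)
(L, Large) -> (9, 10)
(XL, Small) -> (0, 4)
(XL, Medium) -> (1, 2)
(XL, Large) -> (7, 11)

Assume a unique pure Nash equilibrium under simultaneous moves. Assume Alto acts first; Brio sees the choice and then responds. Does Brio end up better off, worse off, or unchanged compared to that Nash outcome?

Work backward from Brio's decision.
- S: BR = Medium, leader payoff 6.
- M: BR = Medium, leader payoff 12.
- L: BR = Large, leader payoff 9.
- XL: BR = Large, leader payoff 7.
Among 6, 12, 9, 7, the best is 12 at M. Subgame-perfect outcome: (M, Medium) with payoffs (12, 10).
Under simultaneous play:
Alto's best replies: Small→M; Medium→M; Large→S.
Brio's best replies: S→Medium; M→Medium; L→Large; XL→Large.
Only (M, Medium) has each player best-responding; Nash payoffs (12, 10).
Brio earns 10 sequentially versus 10 at the Nash outcome: unchanged.

unchanged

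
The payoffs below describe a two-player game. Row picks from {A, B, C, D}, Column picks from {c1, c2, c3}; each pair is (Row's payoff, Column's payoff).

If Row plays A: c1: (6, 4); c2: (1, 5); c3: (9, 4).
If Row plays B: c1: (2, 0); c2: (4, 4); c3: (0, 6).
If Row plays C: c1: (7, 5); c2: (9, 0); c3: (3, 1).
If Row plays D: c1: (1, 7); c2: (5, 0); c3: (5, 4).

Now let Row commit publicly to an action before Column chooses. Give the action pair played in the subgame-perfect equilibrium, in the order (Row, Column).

(C, c1)

Backward induction with Row moving first.
- A: Column compares 4, 5, 4 and picks c2; Row would get 1.
- B: Column compares 0, 4, 6 and picks c3; Row would get 0.
- C: Column compares 5, 0, 1 and picks c1; Row would get 7.
- D: Column compares 7, 0, 4 and picks c1; Row would get 1.
Among 1, 0, 7, 1, the best is 7 at C. Subgame-perfect outcome: (C, c1) with payoffs (7, 5).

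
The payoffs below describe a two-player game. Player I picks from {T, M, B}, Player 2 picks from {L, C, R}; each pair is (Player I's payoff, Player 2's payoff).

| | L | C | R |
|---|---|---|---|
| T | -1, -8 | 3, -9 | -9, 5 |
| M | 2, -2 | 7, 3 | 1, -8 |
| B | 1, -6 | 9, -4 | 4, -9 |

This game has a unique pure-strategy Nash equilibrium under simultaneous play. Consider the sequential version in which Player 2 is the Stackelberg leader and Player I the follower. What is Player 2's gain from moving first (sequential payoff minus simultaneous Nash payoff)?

Solve by backward induction (Player 2 leads).
- L → Player I plays M (best of -1, 2, 1); Player 2 gets -2.
- C → Player I plays B (best of 3, 7, 9); Player 2 gets -4.
- R → Player I plays B (best of -9, 1, 4); Player 2 gets -9.
Among -2, -4, -9, the best is -2 at L. Subgame-perfect outcome: (M, L) with payoffs (2, -2).
For the simultaneous game, intersect best replies.
Player I's best replies: L→M; C→B; R→B.
Player 2's best replies: T→R; M→C; B→C.
The unique mutual best reply is (B, C), giving (9, -4).
Player 2's commitment gain: -2 − -4 = 2.

2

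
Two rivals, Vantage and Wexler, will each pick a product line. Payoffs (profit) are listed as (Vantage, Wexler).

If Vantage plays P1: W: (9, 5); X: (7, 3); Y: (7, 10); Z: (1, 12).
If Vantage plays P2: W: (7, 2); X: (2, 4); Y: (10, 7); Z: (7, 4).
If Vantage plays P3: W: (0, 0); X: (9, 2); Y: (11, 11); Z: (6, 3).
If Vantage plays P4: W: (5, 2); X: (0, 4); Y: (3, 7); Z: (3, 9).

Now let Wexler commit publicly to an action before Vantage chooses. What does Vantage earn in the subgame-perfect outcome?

11

Vantage best-responds to each possible Wexler move:
- W: BR = P1, leader payoff 5.
- X: BR = P3, leader payoff 2.
- Y: BR = P3, leader payoff 11.
- Z: BR = P2, leader payoff 4.
Among 5, 2, 11, 4, the best is 11 at Y. Subgame-perfect outcome: (P3, Y) with payoffs (11, 11).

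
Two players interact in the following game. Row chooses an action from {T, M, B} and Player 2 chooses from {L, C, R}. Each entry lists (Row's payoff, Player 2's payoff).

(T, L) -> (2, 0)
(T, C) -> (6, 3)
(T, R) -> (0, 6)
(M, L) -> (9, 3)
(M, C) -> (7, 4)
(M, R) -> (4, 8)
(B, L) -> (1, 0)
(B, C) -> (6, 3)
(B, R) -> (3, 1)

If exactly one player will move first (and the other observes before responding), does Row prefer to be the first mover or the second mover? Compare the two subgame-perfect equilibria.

first

If Row leads: Player 2's best replies are T→R, M→R, B→C; Row's induced payoffs 0, 4, 6; outcome (B, C), payoffs (6, 3).
If Player 2 leads: Row's best replies are L→M, C→M, R→M; Player 2's induced payoffs 3, 4, 8; outcome (M, R), payoffs (4, 8).
Row gets 6 moving first and 4 moving second, so Row prefers to move first.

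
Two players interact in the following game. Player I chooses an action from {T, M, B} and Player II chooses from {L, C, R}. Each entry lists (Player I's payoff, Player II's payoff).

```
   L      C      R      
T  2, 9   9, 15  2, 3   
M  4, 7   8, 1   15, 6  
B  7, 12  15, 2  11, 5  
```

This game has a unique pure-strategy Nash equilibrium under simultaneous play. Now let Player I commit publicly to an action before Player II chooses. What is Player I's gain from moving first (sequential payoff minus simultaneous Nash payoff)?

2

Work backward from Player II's decision.
- T → Player II plays C (best of 9, 15, 3); Player I gets 9.
- M → Player II plays L (best of 7, 1, 6); Player I gets 4.
- B → Player II plays L (best of 12, 2, 5); Player I gets 7.
Among 9, 4, 7, the best is 9 at T. Subgame-perfect outcome: (T, C) with payoffs (9, 15).
For the simultaneous game, intersect best replies.
Player I's best replies: L→B; C→B; R→M.
Player II's best replies: T→C; M→L; B→L.
The unique mutual best reply is (B, L), giving (7, 12).
Player I's commitment gain: 9 − 7 = 2.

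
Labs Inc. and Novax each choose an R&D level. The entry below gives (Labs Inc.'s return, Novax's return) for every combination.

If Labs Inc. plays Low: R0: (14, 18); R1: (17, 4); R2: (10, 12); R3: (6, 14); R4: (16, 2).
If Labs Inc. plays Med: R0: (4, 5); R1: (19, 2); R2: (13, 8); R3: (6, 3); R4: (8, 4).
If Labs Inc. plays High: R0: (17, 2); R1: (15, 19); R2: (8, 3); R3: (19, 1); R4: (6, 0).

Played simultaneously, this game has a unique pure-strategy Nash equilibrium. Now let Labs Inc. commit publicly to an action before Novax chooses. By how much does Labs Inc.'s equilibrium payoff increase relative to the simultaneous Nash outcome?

2

Work backward from Novax's decision.
- Low → Novax plays R0 (best of 18, 4, 12, 14, 2); Labs Inc. gets 14.
- Med → Novax plays R2 (best of 5, 2, 8, 3, 4); Labs Inc. gets 13.
- High → Novax plays R1 (best of 2, 19, 3, 1, 0); Labs Inc. gets 15.
Maximizing over 14, 13, 15, Labs Inc. chooses High. Subgame-perfect outcome: (High, R1) with payoffs (15, 19).
For the simultaneous game, intersect best replies.
Labs Inc.'s best replies: R0→High; R1→Med; R2→Med; R3→High; R4→Low.
Novax's best replies: Low→R0; Med→R2; High→R1.
Only (Med, R2) has each player best-responding; Nash payoffs (13, 8).
Labs Inc.'s commitment gain: 15 − 13 = 2.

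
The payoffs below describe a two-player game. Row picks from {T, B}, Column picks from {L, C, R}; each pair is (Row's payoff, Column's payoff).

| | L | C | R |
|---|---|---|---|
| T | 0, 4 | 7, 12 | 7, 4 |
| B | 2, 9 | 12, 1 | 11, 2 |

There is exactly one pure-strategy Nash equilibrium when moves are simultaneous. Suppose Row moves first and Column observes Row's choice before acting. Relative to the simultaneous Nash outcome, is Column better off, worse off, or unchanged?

Work backward from Column's decision.
- T → Column plays C (best of 4, 12, 4); Row gets 7.
- B → Column plays L (best of 9, 1, 2); Row gets 2.
Row's induced payoffs are 7, 2, so Row commits to T. Subgame-perfect outcome: (T, C) with payoffs (7, 12).
Under simultaneous play:
Row's best replies: L→B; C→B; R→B.
Column's best replies: T→C; B→L.
Only (B, L) has each player best-responding; Nash payoffs (2, 9).
Column earns 12 sequentially versus 9 at the Nash outcome: better off.

better off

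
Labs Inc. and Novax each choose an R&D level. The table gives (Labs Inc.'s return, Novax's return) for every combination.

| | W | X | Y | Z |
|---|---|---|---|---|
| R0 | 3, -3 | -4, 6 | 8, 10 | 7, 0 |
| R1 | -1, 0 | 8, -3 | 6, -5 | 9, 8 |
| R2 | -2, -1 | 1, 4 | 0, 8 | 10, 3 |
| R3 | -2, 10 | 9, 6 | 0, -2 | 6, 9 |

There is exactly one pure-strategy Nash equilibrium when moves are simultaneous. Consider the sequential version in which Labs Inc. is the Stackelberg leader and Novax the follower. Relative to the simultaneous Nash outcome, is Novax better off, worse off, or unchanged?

Novax best-responds to each possible Labs Inc. move:
- R0: BR = Y, leader payoff 8.
- R1: BR = Z, leader payoff 9.
- R2: BR = Y, leader payoff 0.
- R3: BR = W, leader payoff -2.
Labs Inc.'s induced payoffs are 8, 9, 0, -2, so Labs Inc. commits to R1. Subgame-perfect outcome: (R1, Z) with payoffs (9, 8).
Under simultaneous play:
Labs Inc.'s best replies: W→R0; X→R3; Y→R0; Z→R2.
Novax's best replies: R0→Y; R1→Z; R2→Y; R3→W.
Only (R0, Y) has each player best-responding; Nash payoffs (8, 10).
Novax earns 8 sequentially versus 10 at the Nash outcome: worse off.

worse off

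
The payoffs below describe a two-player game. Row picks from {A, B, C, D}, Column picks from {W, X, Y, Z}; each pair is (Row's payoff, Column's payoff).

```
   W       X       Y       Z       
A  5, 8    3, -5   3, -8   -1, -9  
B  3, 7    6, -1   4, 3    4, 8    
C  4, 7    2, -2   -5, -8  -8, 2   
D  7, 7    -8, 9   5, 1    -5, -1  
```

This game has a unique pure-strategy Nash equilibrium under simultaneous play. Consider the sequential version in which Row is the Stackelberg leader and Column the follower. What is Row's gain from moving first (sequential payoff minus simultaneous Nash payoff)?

Backward induction with Row moving first.
- A → Column plays W (best of 8, -5, -8, -9); Row gets 5.
- B → Column plays Z (best of 7, -1, 3, 8); Row gets 4.
- C → Column plays W (best of 7, -2, -8, 2); Row gets 4.
- D → Column plays X (best of 7, 9, 1, -1); Row gets -8.
Row's induced payoffs are 5, 4, 4, -8, so Row commits to A. Subgame-perfect outcome: (A, W) with payoffs (5, 8).
Now find the simultaneous Nash equilibrium.
Row's best replies: W→D; X→B; Y→D; Z→B.
Column's best replies: A→W; B→Z; C→W; D→X.
The unique mutual best reply is (B, Z), giving (4, 8).
Row's commitment gain: 5 − 4 = 1.

1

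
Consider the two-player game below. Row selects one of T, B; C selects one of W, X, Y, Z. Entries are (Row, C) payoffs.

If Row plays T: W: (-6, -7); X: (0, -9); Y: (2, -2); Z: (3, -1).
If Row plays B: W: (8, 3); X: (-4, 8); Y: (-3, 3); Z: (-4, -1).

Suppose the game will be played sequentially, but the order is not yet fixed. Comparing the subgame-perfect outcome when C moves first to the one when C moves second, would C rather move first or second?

first

If Row leads: C's best replies are T→Z, B→X; Row's induced payoffs 3, -4; outcome (T, Z), payoffs (3, -1).
If C leads: Row's best replies are W→B, X→T, Y→T, Z→T; C's induced payoffs 3, -9, -2, -1; outcome (B, W), payoffs (8, 3).
C gets 3 moving first and -1 moving second, so C prefers to move first.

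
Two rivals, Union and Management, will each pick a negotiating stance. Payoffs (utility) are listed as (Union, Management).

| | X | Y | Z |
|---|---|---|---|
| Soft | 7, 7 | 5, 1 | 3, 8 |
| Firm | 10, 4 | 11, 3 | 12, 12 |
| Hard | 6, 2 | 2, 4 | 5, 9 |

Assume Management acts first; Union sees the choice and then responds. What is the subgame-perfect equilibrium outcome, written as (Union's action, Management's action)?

Union best-responds to each possible Management move:
- X → Union plays Firm (best of 7, 10, 6); Management gets 4.
- Y → Union plays Firm (best of 5, 11, 2); Management gets 3.
- Z → Union plays Firm (best of 3, 12, 5); Management gets 12.
Maximizing over 4, 3, 12, Management chooses Z. Subgame-perfect outcome: (Firm, Z) with payoffs (12, 12).

(Firm, Z)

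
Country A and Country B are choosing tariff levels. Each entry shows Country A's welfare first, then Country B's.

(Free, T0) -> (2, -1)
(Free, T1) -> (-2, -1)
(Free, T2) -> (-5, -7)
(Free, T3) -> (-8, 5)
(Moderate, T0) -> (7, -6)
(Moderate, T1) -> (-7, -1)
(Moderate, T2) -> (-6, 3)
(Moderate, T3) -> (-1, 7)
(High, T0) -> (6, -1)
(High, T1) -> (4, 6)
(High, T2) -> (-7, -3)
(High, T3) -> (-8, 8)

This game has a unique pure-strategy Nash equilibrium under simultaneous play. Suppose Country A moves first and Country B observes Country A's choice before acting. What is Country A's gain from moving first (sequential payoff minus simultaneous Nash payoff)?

0

Solve by backward induction (Country A leads).
- Free: BR = T3, leader payoff -8.
- Moderate: BR = T3, leader payoff -1.
- High: BR = T3, leader payoff -8.
Among -8, -1, -8, the best is -1 at Moderate. Subgame-perfect outcome: (Moderate, T3) with payoffs (-1, 7).
For the simultaneous game, intersect best replies.
Country A's best replies: T0→Moderate; T1→High; T2→Free; T3→Moderate.
Country B's best replies: Free→T3; Moderate→T3; High→T3.
Only (Moderate, T3) has each player best-responding; Nash payoffs (-1, 7).
Country A's commitment gain: -1 − -1 = 0.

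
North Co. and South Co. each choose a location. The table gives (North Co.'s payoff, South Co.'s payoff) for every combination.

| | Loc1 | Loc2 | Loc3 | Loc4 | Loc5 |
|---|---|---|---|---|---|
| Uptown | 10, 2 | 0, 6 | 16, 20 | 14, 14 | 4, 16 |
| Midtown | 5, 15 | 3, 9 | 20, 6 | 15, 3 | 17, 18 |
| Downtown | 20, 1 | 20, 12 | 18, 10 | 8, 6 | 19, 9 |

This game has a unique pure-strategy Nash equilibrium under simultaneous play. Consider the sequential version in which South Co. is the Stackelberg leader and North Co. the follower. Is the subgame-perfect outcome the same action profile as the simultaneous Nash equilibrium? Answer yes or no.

Work backward from North Co.'s decision.
- Loc1 → North Co. plays Downtown (best of 10, 5, 20); South Co. gets 1.
- Loc2 → North Co. plays Downtown (best of 0, 3, 20); South Co. gets 12.
- Loc3 → North Co. plays Midtown (best of 16, 20, 18); South Co. gets 6.
- Loc4 → North Co. plays Midtown (best of 14, 15, 8); South Co. gets 3.
- Loc5 → North Co. plays Downtown (best of 4, 17, 19); South Co. gets 9.
Maximizing over 1, 12, 6, 3, 9, South Co. chooses Loc2. Subgame-perfect outcome: (Downtown, Loc2) with payoffs (20, 12).
Under simultaneous play:
North Co.'s best replies: Loc1→Downtown; Loc2→Downtown; Loc3→Midtown; Loc4→Midtown; Loc5→Downtown.
South Co.'s best replies: Uptown→Loc3; Midtown→Loc5; Downtown→Loc2.
The unique mutual best reply is (Downtown, Loc2), giving (20, 12).
Sequential outcome (Downtown, Loc2) coincides with the Nash profile (Downtown, Loc2).

yes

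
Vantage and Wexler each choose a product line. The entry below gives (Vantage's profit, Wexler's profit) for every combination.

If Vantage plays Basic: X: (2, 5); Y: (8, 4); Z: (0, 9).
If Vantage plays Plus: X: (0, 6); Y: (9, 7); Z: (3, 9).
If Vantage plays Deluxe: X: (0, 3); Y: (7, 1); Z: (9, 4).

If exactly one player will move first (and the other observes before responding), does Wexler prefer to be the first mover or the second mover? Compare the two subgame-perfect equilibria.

If Vantage leads: Wexler's best replies are Basic→Z, Plus→Z, Deluxe→Z; Vantage's induced payoffs 0, 3, 9; outcome (Deluxe, Z), payoffs (9, 4).
If Wexler leads: Vantage's best replies are X→Basic, Y→Plus, Z→Deluxe; Wexler's induced payoffs 5, 7, 4; outcome (Plus, Y), payoffs (9, 7).
Wexler gets 7 moving first and 4 moving second, so Wexler prefers to move first.

first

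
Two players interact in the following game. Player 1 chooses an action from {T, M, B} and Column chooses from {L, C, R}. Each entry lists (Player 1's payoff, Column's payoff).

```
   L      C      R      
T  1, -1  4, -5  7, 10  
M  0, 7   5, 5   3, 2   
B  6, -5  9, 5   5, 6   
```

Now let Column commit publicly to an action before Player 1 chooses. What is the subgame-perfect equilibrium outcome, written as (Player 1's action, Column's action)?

Player 1 best-responds to each possible Column move:
- L: Player 1 compares 1, 0, 6 and picks B; Column would get -5.
- C: Player 1 compares 4, 5, 9 and picks B; Column would get 5.
- R: Player 1 compares 7, 3, 5 and picks T; Column would get 10.
Column's induced payoffs are -5, 5, 10, so Column commits to R. Subgame-perfect outcome: (T, R) with payoffs (7, 10).

(T, R)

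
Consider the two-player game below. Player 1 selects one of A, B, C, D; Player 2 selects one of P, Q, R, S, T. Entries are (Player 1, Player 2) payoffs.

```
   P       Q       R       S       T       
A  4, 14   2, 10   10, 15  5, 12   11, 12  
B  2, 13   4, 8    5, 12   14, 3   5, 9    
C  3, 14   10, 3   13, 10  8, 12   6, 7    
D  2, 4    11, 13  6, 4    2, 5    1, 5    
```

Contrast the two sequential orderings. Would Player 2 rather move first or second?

first

If Player 1 leads: Player 2's best replies are A→R, B→P, C→P, D→Q; Player 1's induced payoffs 10, 2, 3, 11; outcome (D, Q), payoffs (11, 13).
If Player 2 leads: Player 1's best replies are P→A, Q→D, R→C, S→B, T→A; Player 2's induced payoffs 14, 13, 10, 3, 12; outcome (A, P), payoffs (4, 14).
Player 2 gets 14 moving first and 13 moving second, so Player 2 prefers to move first.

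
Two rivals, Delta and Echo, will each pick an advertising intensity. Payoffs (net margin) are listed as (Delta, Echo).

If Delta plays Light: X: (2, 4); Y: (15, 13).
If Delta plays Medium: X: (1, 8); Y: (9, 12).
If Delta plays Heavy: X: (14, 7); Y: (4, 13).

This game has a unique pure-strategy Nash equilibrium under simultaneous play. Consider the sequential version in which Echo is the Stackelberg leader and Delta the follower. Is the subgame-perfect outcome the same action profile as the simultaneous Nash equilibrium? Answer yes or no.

yes

Delta best-responds to each possible Echo move:
- X: Delta compares 2, 1, 14 and picks Heavy; Echo would get 7.
- Y: Delta compares 15, 9, 4 and picks Light; Echo would get 13.
Among 7, 13, the best is 13 at Y. Subgame-perfect outcome: (Light, Y) with payoffs (15, 13).
Under simultaneous play:
Delta's best replies: X→Heavy; Y→Light.
Echo's best replies: Light→Y; Medium→Y; Heavy→Y.
The unique mutual best reply is (Light, Y), giving (15, 13).
Sequential outcome (Light, Y) coincides with the Nash profile (Light, Y).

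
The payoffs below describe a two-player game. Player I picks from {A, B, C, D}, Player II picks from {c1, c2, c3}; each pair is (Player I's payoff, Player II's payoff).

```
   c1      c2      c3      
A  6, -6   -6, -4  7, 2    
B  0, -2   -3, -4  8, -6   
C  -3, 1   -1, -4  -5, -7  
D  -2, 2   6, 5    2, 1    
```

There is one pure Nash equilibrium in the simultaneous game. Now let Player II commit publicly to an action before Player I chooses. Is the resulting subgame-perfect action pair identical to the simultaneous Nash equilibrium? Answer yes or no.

yes

Work backward from Player I's decision.
- c1: Player I compares 6, 0, -3, -2 and picks A; Player II would get -6.
- c2: Player I compares -6, -3, -1, 6 and picks D; Player II would get 5.
- c3: Player I compares 7, 8, -5, 2 and picks B; Player II would get -6.
Maximizing over -6, 5, -6, Player II chooses c2. Subgame-perfect outcome: (D, c2) with payoffs (6, 5).
Under simultaneous play:
Player I's best replies: c1→A; c2→D; c3→B.
Player II's best replies: A→c3; B→c1; C→c1; D→c2.
The unique mutual best reply is (D, c2), giving (6, 5).
Sequential outcome (D, c2) coincides with the Nash profile (D, c2).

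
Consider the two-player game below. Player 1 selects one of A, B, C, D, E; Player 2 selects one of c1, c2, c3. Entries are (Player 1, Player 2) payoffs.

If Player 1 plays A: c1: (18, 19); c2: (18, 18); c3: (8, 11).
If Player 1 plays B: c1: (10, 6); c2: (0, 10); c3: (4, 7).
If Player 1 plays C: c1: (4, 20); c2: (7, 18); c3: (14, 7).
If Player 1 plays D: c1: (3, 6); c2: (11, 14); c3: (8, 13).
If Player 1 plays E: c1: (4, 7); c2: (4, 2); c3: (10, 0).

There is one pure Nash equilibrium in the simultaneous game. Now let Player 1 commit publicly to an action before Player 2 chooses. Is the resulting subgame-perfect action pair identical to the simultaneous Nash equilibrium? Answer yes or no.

Player 2 best-responds to each possible Player 1 move:
- A: BR = c1, leader payoff 18.
- B: BR = c2, leader payoff 0.
- C: BR = c1, leader payoff 4.
- D: BR = c2, leader payoff 11.
- E: BR = c1, leader payoff 4.
Maximizing over 18, 0, 4, 11, 4, Player 1 chooses A. Subgame-perfect outcome: (A, c1) with payoffs (18, 19).
Now find the simultaneous Nash equilibrium.
Player 1's best replies: c1→A; c2→A; c3→C.
Player 2's best replies: A→c1; B→c2; C→c1; D→c2; E→c1.
Only (A, c1) has each player best-responding; Nash payoffs (18, 19).
Sequential outcome (A, c1) coincides with the Nash profile (A, c1).

yes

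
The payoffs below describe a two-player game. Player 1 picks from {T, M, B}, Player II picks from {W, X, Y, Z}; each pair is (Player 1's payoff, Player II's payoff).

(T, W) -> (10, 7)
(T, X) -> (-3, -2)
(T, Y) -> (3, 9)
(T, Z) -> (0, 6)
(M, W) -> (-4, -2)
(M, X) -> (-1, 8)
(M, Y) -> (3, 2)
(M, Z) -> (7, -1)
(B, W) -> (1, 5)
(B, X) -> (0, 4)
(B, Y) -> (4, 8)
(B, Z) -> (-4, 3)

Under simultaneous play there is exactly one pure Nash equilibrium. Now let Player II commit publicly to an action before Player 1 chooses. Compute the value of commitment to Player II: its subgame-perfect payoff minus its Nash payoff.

Work backward from Player 1's decision.
- W: BR = T, leader payoff 7.
- X: BR = B, leader payoff 4.
- Y: BR = B, leader payoff 8.
- Z: BR = M, leader payoff -1.
Maximizing over 7, 4, 8, -1, Player II chooses Y. Subgame-perfect outcome: (B, Y) with payoffs (4, 8).
Now find the simultaneous Nash equilibrium.
Player 1's best replies: W→T; X→B; Y→B; Z→M.
Player II's best replies: T→Y; M→X; B→Y.
The unique mutual best reply is (B, Y), giving (4, 8).
Player II's commitment gain: 8 − 8 = 0.

0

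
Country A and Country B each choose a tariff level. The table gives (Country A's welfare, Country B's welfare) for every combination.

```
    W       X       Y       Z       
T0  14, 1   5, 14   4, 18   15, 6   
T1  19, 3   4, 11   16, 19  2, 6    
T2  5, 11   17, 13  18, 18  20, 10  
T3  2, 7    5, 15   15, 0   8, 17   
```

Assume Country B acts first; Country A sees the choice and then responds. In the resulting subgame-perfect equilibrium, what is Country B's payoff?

18

Country A best-responds to each possible Country B move:
- W: BR = T1, leader payoff 3.
- X: BR = T2, leader payoff 13.
- Y: BR = T2, leader payoff 18.
- Z: BR = T2, leader payoff 10.
Country B's induced payoffs are 3, 13, 18, 10, so Country B commits to Y. Subgame-perfect outcome: (T2, Y) with payoffs (18, 18).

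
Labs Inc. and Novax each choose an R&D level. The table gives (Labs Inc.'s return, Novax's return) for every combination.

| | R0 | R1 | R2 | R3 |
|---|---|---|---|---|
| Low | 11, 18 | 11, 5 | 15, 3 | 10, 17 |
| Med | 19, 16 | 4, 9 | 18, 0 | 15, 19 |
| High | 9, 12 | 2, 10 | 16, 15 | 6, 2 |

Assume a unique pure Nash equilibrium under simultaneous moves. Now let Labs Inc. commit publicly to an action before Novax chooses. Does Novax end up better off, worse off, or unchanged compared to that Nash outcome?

worse off

Novax best-responds to each possible Labs Inc. move:
- Low: Novax compares 18, 5, 3, 17 and picks R0; Labs Inc. would get 11.
- Med: Novax compares 16, 9, 0, 19 and picks R3; Labs Inc. would get 15.
- High: Novax compares 12, 10, 15, 2 and picks R2; Labs Inc. would get 16.
Labs Inc.'s induced payoffs are 11, 15, 16, so Labs Inc. commits to High. Subgame-perfect outcome: (High, R2) with payoffs (16, 15).
For the simultaneous game, intersect best replies.
Labs Inc.'s best replies: R0→Med; R1→Low; R2→Med; R3→Med.
Novax's best replies: Low→R0; Med→R3; High→R2.
Only (Med, R3) has each player best-responding; Nash payoffs (15, 19).
Novax earns 15 sequentially versus 19 at the Nash outcome: worse off.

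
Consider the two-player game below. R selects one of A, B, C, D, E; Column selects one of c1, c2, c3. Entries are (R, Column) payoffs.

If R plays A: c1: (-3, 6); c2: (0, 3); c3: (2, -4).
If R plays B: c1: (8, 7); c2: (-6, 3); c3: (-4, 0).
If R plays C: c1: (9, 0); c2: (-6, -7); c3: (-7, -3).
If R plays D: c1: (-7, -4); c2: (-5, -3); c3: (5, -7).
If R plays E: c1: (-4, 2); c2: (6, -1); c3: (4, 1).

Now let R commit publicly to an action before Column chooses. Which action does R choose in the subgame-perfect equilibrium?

Solve by backward induction (R leads).
- A: Column compares 6, 3, -4 and picks c1; R would get -3.
- B: Column compares 7, 3, 0 and picks c1; R would get 8.
- C: Column compares 0, -7, -3 and picks c1; R would get 9.
- D: Column compares -4, -3, -7 and picks c2; R would get -5.
- E: Column compares 2, -1, 1 and picks c1; R would get -4.
R's induced payoffs are -3, 8, 9, -5, -4, so R commits to C. Subgame-perfect outcome: (C, c1) with payoffs (9, 0).

C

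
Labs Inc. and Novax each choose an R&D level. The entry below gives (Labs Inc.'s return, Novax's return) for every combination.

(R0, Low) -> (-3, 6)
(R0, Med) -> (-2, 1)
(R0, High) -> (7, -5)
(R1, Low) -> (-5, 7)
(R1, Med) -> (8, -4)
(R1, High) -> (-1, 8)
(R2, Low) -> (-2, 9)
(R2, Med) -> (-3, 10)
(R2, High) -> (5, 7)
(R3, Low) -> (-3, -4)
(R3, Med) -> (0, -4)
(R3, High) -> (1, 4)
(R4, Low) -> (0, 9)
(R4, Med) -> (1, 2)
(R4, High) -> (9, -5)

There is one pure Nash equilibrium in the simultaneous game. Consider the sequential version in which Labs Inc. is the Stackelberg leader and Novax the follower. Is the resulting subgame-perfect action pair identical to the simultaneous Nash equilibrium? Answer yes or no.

Novax best-responds to each possible Labs Inc. move:
- R0: Novax compares 6, 1, -5 and picks Low; Labs Inc. would get -3.
- R1: Novax compares 7, -4, 8 and picks High; Labs Inc. would get -1.
- R2: Novax compares 9, 10, 7 and picks Med; Labs Inc. would get -3.
- R3: Novax compares -4, -4, 4 and picks High; Labs Inc. would get 1.
- R4: Novax compares 9, 2, -5 and picks Low; Labs Inc. would get 0.
Maximizing over -3, -1, -3, 1, 0, Labs Inc. chooses R3. Subgame-perfect outcome: (R3, High) with payoffs (1, 4).
Under simultaneous play:
Labs Inc.'s best replies: Low→R4; Med→R1; High→R4.
Novax's best replies: R0→Low; R1→High; R2→Med; R3→High; R4→Low.
The unique mutual best reply is (R4, Low), giving (0, 9).
Sequential outcome (R3, High) differs from the Nash profile (R4, Low).

no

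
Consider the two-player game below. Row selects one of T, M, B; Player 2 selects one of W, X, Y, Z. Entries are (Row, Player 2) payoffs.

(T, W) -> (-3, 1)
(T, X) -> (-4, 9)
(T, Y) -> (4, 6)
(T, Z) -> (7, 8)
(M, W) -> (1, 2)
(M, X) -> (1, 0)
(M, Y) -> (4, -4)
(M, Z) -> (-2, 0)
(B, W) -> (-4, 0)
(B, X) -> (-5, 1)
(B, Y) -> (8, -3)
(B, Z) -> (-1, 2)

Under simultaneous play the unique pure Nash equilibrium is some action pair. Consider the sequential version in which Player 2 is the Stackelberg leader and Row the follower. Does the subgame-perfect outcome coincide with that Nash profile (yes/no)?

no

Row best-responds to each possible Player 2 move:
- W → Row plays M (best of -3, 1, -4); Player 2 gets 2.
- X → Row plays M (best of -4, 1, -5); Player 2 gets 0.
- Y → Row plays B (best of 4, 4, 8); Player 2 gets -3.
- Z → Row plays T (best of 7, -2, -1); Player 2 gets 8.
Maximizing over 2, 0, -3, 8, Player 2 chooses Z. Subgame-perfect outcome: (T, Z) with payoffs (7, 8).
Now find the simultaneous Nash equilibrium.
Row's best replies: W→M; X→M; Y→B; Z→T.
Player 2's best replies: T→X; M→W; B→Z.
Only (M, W) has each player best-responding; Nash payoffs (1, 2).
Sequential outcome (T, Z) differs from the Nash profile (M, W).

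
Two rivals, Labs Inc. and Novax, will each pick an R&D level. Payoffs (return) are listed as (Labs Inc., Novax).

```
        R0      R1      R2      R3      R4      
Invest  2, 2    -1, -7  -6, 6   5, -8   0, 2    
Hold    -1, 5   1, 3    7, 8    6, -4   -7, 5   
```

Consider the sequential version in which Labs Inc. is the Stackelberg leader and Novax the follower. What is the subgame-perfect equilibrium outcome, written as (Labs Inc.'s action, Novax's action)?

(Hold, R2)

Novax best-responds to each possible Labs Inc. move:
- Invest: BR = R2, leader payoff -6.
- Hold: BR = R2, leader payoff 7.
Among -6, 7, the best is 7 at Hold. Subgame-perfect outcome: (Hold, R2) with payoffs (7, 8).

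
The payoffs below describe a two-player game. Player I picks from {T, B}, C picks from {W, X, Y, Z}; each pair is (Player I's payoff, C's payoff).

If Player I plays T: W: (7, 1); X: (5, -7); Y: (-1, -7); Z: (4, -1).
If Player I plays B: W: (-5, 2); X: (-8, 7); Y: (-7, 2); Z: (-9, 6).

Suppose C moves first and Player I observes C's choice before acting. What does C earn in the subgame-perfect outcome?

Solve by backward induction (C leads).
- W: Player I compares 7, -5 and picks T; C would get 1.
- X: Player I compares 5, -8 and picks T; C would get -7.
- Y: Player I compares -1, -7 and picks T; C would get -7.
- Z: Player I compares 4, -9 and picks T; C would get -1.
Among 1, -7, -7, -1, the best is 1 at W. Subgame-perfect outcome: (T, W) with payoffs (7, 1).

1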